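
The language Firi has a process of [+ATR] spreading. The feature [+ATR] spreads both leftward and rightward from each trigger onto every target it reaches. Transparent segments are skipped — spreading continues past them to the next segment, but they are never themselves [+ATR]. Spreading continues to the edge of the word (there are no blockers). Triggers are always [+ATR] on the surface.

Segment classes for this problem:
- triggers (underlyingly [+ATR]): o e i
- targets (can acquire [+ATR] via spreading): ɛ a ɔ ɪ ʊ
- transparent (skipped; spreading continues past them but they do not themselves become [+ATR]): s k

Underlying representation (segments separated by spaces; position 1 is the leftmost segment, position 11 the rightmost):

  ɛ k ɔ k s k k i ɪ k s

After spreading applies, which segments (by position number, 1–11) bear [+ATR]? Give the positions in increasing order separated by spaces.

1 3 8 9

From /i/ at 8 rightward: 9 /ɪ/ → [+ATR]; 10 /k/ transparent; 11 /s/ transparent; word edge.
From /i/ at 8 leftward: 7 /k/ transparent; 6 /k/ transparent; 5 /s/ transparent; 4 /k/ transparent; 3 /ɔ/ → [+ATR]; 2 /k/ transparent; 1 /ɛ/ → [+ATR]; word edge.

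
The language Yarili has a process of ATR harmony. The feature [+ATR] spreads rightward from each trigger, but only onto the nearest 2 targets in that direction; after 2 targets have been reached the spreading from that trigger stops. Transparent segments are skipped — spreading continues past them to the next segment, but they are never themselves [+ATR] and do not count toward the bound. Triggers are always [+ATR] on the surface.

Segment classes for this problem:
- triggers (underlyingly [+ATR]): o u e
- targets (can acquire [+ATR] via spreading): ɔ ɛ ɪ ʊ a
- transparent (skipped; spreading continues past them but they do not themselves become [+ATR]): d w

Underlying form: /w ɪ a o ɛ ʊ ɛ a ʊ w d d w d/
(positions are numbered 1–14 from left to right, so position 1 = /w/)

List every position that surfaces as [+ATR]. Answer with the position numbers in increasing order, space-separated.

4 5 6

From /o/ at 4 rightward: 5 /ɛ/ → [+ATR]; 6 /ʊ/ → [+ATR]; bound reached.
Targets with no active source: positions 2 3 7 8 9 stay [-ATR].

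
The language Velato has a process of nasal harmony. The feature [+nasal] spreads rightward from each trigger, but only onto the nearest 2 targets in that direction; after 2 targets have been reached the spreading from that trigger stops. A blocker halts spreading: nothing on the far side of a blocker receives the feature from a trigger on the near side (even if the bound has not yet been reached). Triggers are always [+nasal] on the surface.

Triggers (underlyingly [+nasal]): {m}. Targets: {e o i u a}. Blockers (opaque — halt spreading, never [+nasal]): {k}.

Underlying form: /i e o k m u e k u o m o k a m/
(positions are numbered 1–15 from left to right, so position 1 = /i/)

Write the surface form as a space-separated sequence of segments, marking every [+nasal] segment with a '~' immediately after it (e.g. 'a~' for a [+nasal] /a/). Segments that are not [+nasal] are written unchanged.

From /m/ at 5 rightward: 6 /u/ → [+nasal]; 7 /e/ → [+nasal]; bound reached.
From /m/ at 11 rightward: 12 /o/ → [+nasal]; 13 /k/ blocks.
From /m/ at 15 rightward: word edge.
Targets with no active source: positions 1 2 3 9 10 14 stay [-nasal].
[+nasal] positions on the surface: 5 6 7 11 12 15.

i e o k m~ u~ e~ k u o m~ o~ k a m~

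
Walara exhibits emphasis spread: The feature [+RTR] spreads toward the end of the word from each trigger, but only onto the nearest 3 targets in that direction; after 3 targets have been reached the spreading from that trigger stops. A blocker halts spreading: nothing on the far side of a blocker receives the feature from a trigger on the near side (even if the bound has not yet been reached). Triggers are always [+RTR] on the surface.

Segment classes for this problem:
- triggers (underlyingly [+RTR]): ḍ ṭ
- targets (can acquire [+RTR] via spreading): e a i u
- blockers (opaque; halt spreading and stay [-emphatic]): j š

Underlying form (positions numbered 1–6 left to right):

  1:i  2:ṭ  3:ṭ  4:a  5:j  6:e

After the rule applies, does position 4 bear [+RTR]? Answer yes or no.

yes

From /ṭ/ at 2 rightward: 3 /ṭ/ is itself a trigger — this domain ends here.
From /ṭ/ at 3 rightward: 4 /a/ → [+RTR]; 5 /j/ blocks.
Targets with no active source: positions 1 6 stay [-emphatic].
[+RTR] positions on the surface: 2 3 4.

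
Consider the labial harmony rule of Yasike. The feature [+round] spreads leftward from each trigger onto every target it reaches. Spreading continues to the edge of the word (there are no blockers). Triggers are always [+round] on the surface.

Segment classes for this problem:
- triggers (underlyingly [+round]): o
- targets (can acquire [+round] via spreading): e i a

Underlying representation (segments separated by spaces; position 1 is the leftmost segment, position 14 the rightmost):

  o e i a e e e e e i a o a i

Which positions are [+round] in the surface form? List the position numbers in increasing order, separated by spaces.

From /o/ at 1 leftward: word edge.
From /o/ at 12 leftward: 11 /a/ → [+round]; 10 /i/ → [+round]; 9 /e/ → [+round]; 8 /e/ → [+round]; 7 /e/ → [+round]; 6 /e/ → [+round]; 5 /e/ → [+round]; 4 /a/ → [+round]; 3 /i/ → [+round]; 2 /e/ → [+round]; 1 /o/ is itself a trigger — this domain ends here.
Targets with no active source: positions 13 14 stay [-round].

1 2 3 4 5 6 7 8 9 10 11 12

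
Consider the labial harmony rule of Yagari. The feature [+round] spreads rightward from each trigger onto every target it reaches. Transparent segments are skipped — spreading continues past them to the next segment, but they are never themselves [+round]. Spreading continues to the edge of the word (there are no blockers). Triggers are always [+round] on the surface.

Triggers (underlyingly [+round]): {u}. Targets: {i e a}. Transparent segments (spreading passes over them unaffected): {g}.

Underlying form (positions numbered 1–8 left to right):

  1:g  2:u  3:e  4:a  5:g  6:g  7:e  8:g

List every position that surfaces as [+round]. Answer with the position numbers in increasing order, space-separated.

2 3 4 7

From /u/ at 2 rightward: 3 /e/ → [+round]; 4 /a/ → [+round]; 5 /g/ transparent; 6 /g/ transparent; 7 /e/ → [+round]; 8 /g/ transparent; word edge.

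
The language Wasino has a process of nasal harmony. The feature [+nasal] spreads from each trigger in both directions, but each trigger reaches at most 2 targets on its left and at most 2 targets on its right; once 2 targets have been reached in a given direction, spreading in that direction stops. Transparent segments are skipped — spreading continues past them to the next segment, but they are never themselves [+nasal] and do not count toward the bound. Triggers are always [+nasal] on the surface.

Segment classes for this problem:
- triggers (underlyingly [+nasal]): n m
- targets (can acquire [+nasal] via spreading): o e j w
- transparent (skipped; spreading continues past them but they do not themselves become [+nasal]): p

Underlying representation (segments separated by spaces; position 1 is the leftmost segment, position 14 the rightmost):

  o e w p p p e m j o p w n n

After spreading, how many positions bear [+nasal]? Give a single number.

From /m/ at 8 rightward: 9 /j/ → [+nasal]; 10 /o/ → [+nasal]; bound reached.
From /m/ at 8 leftward: 7 /e/ → [+nasal]; 6 /p/ transparent; 5 /p/ transparent; 4 /p/ transparent; 3 /w/ → [+nasal]; bound reached.
From /n/ at 13 rightward: 14 /n/ is itself a trigger — this domain ends here.
From /n/ at 13 leftward: 12 /w/ → [+nasal]; 11 /p/ transparent; 10 /o/ → [+nasal]; bound reached.
From /n/ at 14 rightward: word edge.
From /n/ at 14 leftward: 13 /n/ is itself a trigger — this domain ends here.
Targets with no active source: positions 1 2 stay [-nasal].
[+nasal] positions on the surface: 3 7 8 9 10 12 13 14.

8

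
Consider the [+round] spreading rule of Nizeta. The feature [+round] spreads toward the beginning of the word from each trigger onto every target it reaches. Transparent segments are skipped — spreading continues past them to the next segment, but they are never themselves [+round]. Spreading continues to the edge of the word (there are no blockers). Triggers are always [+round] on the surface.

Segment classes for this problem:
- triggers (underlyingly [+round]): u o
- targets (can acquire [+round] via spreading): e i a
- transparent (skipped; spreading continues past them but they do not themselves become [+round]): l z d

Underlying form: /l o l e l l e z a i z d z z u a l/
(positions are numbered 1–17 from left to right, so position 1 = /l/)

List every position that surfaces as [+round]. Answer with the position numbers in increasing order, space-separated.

From /o/ at 2 leftward: 1 /l/ transparent; word edge.
From /u/ at 15 leftward: 14 /z/ transparent; 13 /z/ transparent; 12 /d/ transparent; 11 /z/ transparent; 10 /i/ → [+round]; 9 /a/ → [+round]; 8 /z/ transparent; 7 /e/ → [+round]; 6 /l/ transparent; 5 /l/ transparent; 4 /e/ → [+round]; 3 /l/ transparent; 2 /o/ is itself a trigger — this domain ends here.
Target with no active source: position 16 stays [-round].

2 4 7 9 10 15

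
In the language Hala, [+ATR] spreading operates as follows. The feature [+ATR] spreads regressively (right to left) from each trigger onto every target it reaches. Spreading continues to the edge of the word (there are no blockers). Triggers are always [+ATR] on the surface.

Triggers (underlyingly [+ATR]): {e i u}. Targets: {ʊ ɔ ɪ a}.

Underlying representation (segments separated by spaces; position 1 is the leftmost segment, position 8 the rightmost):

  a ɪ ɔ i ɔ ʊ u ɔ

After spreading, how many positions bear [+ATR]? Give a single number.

From /i/ at 4 leftward: 3 /ɔ/ → [+ATR]; 2 /ɪ/ → [+ATR]; 1 /a/ → [+ATR]; word edge.
From /u/ at 7 leftward: 6 /ʊ/ → [+ATR]; 5 /ɔ/ → [+ATR]; 4 /i/ is itself a trigger — this domain ends here.
Target with no active source: position 8 stays [-ATR].
[+ATR] positions on the surface: 1 2 3 4 5 6 7.

7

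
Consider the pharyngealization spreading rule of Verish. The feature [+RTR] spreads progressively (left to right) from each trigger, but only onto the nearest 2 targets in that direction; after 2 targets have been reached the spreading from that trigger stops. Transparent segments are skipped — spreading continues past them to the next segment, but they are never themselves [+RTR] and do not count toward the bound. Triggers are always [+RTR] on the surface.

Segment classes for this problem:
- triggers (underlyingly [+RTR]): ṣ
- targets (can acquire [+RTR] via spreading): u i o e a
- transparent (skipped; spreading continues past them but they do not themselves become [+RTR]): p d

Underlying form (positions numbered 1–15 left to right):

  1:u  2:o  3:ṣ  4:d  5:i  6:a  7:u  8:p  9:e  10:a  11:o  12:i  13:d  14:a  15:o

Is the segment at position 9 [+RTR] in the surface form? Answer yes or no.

no

From /ṣ/ at 3 rightward: 4 /d/ transparent; 5 /i/ → [+RTR]; 6 /a/ → [+RTR]; bound reached.
Targets with no active source: positions 1 2 7 9 10 11 12 14 15 stay [-emphatic].
[+RTR] positions on the surface: 3 5 6.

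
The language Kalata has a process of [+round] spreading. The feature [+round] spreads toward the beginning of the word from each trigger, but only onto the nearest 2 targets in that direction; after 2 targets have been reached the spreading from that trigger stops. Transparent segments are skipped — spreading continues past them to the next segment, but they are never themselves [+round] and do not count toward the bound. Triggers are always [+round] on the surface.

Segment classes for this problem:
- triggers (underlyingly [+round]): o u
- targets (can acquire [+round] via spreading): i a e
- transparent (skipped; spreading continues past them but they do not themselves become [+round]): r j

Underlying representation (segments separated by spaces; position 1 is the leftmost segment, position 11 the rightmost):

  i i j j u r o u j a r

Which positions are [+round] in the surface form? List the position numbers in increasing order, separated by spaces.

From /u/ at 5 leftward: 4 /j/ transparent; 3 /j/ transparent; 2 /i/ → [+round]; 1 /i/ → [+round]; bound reached.
From /o/ at 7 leftward: 6 /r/ transparent; 5 /u/ is itself a trigger — this domain ends here.
From /u/ at 8 leftward: 7 /o/ is itself a trigger — this domain ends here.
Target with no active source: position 10 stays [-round].

1 2 5 7 8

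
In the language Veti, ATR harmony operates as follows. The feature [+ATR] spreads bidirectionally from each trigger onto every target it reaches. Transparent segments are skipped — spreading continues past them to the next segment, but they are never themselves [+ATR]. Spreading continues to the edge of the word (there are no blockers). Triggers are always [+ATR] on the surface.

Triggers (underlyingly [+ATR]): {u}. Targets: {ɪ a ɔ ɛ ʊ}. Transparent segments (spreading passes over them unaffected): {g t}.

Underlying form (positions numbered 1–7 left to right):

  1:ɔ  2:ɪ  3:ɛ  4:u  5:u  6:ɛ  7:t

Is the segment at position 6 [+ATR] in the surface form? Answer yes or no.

yes

From /u/ at 4 rightward: 5 /u/ is itself a trigger — this domain ends here.
From /u/ at 4 leftward: 3 /ɛ/ → [+ATR]; 2 /ɪ/ → [+ATR]; 1 /ɔ/ → [+ATR]; word edge.
From /u/ at 5 rightward: 6 /ɛ/ → [+ATR]; 7 /t/ transparent; word edge.
From /u/ at 5 leftward: 4 /u/ is itself a trigger — this domain ends here.
[+ATR] positions on the surface: 1 2 3 4 5 6.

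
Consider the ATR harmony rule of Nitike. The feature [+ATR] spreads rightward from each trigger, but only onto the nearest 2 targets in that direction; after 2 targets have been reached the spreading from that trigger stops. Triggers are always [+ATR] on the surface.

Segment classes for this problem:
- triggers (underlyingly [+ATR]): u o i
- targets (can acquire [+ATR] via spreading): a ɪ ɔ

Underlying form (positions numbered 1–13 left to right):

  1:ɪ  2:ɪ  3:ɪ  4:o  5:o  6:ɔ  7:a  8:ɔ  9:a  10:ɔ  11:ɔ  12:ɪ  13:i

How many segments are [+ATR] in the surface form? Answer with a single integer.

From /o/ at 4 rightward: 5 /o/ is itself a trigger — this domain ends here.
From /o/ at 5 rightward: 6 /ɔ/ → [+ATR]; 7 /a/ → [+ATR]; bound reached.
From /i/ at 13 rightward: word edge.
Targets with no active source: positions 1 2 3 8 9 10 11 12 stay [-ATR].
[+ATR] positions on the surface: 4 5 6 7 13.

5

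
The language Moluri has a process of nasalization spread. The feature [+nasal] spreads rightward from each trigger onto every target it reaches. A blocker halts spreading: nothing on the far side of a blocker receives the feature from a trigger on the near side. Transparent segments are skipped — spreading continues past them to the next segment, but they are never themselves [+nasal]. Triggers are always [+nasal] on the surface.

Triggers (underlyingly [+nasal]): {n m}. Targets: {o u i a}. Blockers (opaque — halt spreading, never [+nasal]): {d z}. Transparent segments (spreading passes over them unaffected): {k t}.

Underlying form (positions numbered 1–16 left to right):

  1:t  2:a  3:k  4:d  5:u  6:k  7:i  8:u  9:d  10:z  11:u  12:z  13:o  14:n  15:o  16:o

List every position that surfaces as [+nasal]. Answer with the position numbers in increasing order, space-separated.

14 15 16

From /n/ at 14 rightward: 15 /o/ → [+nasal]; 16 /o/ → [+nasal]; word edge.
Targets with no active source: positions 2 5 7 8 11 13 stay [-nasal].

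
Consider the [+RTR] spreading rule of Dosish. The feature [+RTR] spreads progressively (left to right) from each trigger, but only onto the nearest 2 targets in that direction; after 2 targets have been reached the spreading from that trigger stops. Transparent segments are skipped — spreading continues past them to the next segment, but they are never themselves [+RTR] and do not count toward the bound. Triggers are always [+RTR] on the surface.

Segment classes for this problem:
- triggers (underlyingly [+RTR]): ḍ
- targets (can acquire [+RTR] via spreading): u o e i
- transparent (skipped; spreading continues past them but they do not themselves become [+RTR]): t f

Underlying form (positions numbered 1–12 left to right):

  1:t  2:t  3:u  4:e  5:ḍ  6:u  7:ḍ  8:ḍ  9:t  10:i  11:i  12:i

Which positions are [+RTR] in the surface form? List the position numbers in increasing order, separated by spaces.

5 6 7 8 10 11

From /ḍ/ at 5 rightward: 6 /u/ → [+RTR]; 7 /ḍ/ is itself a trigger — this domain ends here.
From /ḍ/ at 7 rightward: 8 /ḍ/ is itself a trigger — this domain ends here.
From /ḍ/ at 8 rightward: 9 /t/ transparent; 10 /i/ → [+RTR]; 11 /i/ → [+RTR]; bound reached.
Targets with no active source: positions 3 4 12 stay [-emphatic].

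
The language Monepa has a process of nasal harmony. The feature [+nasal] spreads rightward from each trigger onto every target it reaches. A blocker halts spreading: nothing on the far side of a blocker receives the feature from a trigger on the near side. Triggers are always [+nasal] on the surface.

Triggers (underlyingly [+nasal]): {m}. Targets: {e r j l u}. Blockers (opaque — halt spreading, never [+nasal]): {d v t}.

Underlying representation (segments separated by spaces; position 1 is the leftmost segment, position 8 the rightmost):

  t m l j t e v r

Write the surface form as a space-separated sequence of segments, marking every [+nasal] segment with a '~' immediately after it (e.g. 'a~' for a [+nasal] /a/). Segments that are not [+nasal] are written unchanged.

t m~ l~ j~ t e v r

From /m/ at 2 rightward: 3 /l/ → [+nasal]; 4 /j/ → [+nasal]; 5 /t/ blocks.
Targets with no active source: positions 6 8 stay [-nasal].
[+nasal] positions on the surface: 2 3 4.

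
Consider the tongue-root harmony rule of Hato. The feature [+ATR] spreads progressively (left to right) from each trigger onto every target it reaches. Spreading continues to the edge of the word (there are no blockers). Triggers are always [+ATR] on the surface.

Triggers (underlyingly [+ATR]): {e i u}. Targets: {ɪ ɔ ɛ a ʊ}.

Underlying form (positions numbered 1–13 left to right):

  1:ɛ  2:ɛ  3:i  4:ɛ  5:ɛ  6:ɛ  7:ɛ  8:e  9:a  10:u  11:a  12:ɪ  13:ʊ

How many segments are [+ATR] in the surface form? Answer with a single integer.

From /i/ at 3 rightward: 4 /ɛ/ → [+ATR]; 5 /ɛ/ → [+ATR]; 6 /ɛ/ → [+ATR]; 7 /ɛ/ → [+ATR]; 8 /e/ is itself a trigger — this domain ends here.
From /e/ at 8 rightward: 9 /a/ → [+ATR]; 10 /u/ is itself a trigger — this domain ends here.
From /u/ at 10 rightward: 11 /a/ → [+ATR]; 12 /ɪ/ → [+ATR]; 13 /ʊ/ → [+ATR]; word edge.
Targets with no active source: positions 1 2 stay [-ATR].
[+ATR] positions on the surface: 3 4 5 6 7 8 9 10 11 12 13.

11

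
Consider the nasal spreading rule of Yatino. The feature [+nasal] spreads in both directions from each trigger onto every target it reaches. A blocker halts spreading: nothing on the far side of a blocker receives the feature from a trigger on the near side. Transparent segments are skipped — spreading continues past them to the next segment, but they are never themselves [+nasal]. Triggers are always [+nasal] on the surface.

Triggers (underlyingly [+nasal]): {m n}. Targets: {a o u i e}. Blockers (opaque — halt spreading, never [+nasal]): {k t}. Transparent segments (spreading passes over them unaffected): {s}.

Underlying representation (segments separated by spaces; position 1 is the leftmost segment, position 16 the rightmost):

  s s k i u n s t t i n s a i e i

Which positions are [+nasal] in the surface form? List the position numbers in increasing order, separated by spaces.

From /n/ at 6 rightward: 7 /s/ transparent; 8 /t/ blocks.
From /n/ at 6 leftward: 5 /u/ → [+nasal]; 4 /i/ → [+nasal]; 3 /k/ blocks.
From /n/ at 11 rightward: 12 /s/ transparent; 13 /a/ → [+nasal]; 14 /i/ → [+nasal]; 15 /e/ → [+nasal]; 16 /i/ → [+nasal]; word edge.
From /n/ at 11 leftward: 10 /i/ → [+nasal]; 9 /t/ blocks.

4 5 6 10 11 13 14 15 16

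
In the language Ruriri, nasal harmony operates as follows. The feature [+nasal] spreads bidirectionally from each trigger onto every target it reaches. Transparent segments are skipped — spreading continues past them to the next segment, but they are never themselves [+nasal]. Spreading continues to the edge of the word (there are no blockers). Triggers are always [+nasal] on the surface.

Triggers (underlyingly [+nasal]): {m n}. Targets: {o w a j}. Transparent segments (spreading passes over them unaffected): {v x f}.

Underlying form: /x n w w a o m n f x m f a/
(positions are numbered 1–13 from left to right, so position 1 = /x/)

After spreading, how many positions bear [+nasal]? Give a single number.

From /n/ at 2 rightward: 3 /w/ → [+nasal]; 4 /w/ → [+nasal]; 5 /a/ → [+nasal]; 6 /o/ → [+nasal]; 7 /m/ is itself a trigger — this domain ends here.
From /n/ at 2 leftward: 1 /x/ transparent; word edge.
From /m/ at 7 rightward: 8 /n/ is itself a trigger — this domain ends here.
From /m/ at 7 leftward: 6 /o/ → [+nasal]; 5 /a/ → [+nasal]; 4 /w/ → [+nasal]; 3 /w/ → [+nasal]; 2 /n/ is itself a trigger — this domain ends here.
From /n/ at 8 rightward: 9 /f/ transparent; 10 /x/ transparent; 11 /m/ is itself a trigger — this domain ends here.
From /n/ at 8 leftward: 7 /m/ is itself a trigger — this domain ends here.
From /m/ at 11 rightward: 12 /f/ transparent; 13 /a/ → [+nasal]; word edge.
From /m/ at 11 leftward: 10 /x/ transparent; 9 /f/ transparent; 8 /n/ is itself a trigger — this domain ends here.
[+nasal] positions on the surface: 2 3 4 5 6 7 8 11 13.

9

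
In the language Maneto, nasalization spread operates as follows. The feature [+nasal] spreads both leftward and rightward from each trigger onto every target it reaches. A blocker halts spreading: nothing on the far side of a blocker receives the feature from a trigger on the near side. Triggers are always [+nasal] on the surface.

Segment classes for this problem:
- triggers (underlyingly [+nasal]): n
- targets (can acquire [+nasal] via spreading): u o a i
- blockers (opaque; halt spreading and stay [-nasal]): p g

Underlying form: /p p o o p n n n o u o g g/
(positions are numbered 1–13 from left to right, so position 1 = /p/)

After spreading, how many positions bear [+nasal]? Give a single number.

6

From /n/ at 6 rightward: 7 /n/ is itself a trigger — this domain ends here.
From /n/ at 6 leftward: 5 /p/ blocks.
From /n/ at 7 rightward: 8 /n/ is itself a trigger — this domain ends here.
From /n/ at 7 leftward: 6 /n/ is itself a trigger — this domain ends here.
From /n/ at 8 rightward: 9 /o/ → [+nasal]; 10 /u/ → [+nasal]; 11 /o/ → [+nasal]; 12 /g/ blocks.
From /n/ at 8 leftward: 7 /n/ is itself a trigger — this domain ends here.
Targets with no active source: positions 3 4 stay [-nasal].
[+nasal] positions on the surface: 6 7 8 9 10 11.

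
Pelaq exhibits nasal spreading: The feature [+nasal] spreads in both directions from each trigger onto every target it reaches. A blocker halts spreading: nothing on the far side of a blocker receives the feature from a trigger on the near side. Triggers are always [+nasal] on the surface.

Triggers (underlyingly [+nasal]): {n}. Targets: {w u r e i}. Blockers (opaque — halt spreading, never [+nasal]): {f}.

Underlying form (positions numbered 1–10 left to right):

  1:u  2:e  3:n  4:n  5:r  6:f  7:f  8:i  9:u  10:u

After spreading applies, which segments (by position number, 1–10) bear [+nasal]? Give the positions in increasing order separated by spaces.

From /n/ at 3 rightward: 4 /n/ is itself a trigger — this domain ends here.
From /n/ at 3 leftward: 2 /e/ → [+nasal]; 1 /u/ → [+nasal]; word edge.
From /n/ at 4 rightward: 5 /r/ → [+nasal]; 6 /f/ blocks.
From /n/ at 4 leftward: 3 /n/ is itself a trigger — this domain ends here.
Targets with no active source: positions 8 9 10 stay [-nasal].

1 2 3 4 5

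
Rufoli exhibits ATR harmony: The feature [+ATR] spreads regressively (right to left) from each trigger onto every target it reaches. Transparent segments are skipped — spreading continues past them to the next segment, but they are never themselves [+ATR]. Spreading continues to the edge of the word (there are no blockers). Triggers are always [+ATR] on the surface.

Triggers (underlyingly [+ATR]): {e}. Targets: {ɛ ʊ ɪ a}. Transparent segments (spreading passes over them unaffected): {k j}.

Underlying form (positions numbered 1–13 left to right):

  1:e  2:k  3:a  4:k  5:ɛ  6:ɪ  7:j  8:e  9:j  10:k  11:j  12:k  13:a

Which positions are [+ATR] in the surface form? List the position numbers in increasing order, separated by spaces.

From /e/ at 1 leftward: word edge.
From /e/ at 8 leftward: 7 /j/ transparent; 6 /ɪ/ → [+ATR]; 5 /ɛ/ → [+ATR]; 4 /k/ transparent; 3 /a/ → [+ATR]; 2 /k/ transparent; 1 /e/ is itself a trigger — this domain ends here.
Target with no active source: position 13 stays [-ATR].

1 3 5 6 8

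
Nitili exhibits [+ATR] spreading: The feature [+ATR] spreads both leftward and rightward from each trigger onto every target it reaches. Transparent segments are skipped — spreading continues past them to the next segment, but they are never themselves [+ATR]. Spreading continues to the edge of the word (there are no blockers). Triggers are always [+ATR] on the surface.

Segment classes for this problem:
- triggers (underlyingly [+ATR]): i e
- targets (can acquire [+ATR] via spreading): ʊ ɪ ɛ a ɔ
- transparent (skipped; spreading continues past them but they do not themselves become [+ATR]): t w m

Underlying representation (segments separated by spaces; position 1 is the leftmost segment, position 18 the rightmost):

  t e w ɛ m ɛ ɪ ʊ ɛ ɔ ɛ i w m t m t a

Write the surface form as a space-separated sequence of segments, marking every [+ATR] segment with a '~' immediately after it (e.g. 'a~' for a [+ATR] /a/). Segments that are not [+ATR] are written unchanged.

t e~ w ɛ~ m ɛ~ ɪ~ ʊ~ ɛ~ ɔ~ ɛ~ i~ w m t m t a~

From /e/ at 2 rightward: 3 /w/ transparent; 4 /ɛ/ → [+ATR]; 5 /m/ transparent; 6 /ɛ/ → [+ATR]; 7 /ɪ/ → [+ATR]; 8 /ʊ/ → [+ATR]; 9 /ɛ/ → [+ATR]; 10 /ɔ/ → [+ATR]; 11 /ɛ/ → [+ATR]; 12 /i/ is itself a trigger — this domain ends here.
From /e/ at 2 leftward: 1 /t/ transparent; word edge.
From /i/ at 12 rightward: 13 /w/ transparent; 14 /m/ transparent; 15 /t/ transparent; 16 /m/ transparent; 17 /t/ transparent; 18 /a/ → [+ATR]; word edge.
From /i/ at 12 leftward: 11 /ɛ/ → [+ATR]; 10 /ɔ/ → [+ATR]; 9 /ɛ/ → [+ATR]; 8 /ʊ/ → [+ATR]; 7 /ɪ/ → [+ATR]; 6 /ɛ/ → [+ATR]; 5 /m/ transparent; 4 /ɛ/ → [+ATR]; 3 /w/ transparent; 2 /e/ is itself a trigger — this domain ends here.
[+ATR] positions on the surface: 2 4 6 7 8 9 10 11 12 18.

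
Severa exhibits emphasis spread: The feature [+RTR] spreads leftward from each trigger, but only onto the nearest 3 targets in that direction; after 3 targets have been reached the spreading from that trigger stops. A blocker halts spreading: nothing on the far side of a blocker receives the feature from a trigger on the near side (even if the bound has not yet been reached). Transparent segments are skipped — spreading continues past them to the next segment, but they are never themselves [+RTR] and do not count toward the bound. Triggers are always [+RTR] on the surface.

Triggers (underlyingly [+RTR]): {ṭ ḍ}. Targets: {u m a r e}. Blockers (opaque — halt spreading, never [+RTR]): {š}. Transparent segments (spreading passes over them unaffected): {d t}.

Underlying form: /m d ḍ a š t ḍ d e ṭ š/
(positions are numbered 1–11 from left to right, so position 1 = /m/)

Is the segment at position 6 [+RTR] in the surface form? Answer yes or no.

From /ḍ/ at 3 leftward: 2 /d/ transparent; 1 /m/ → [+RTR]; word edge.
From /ḍ/ at 7 leftward: 6 /t/ transparent; 5 /š/ blocks.
From /ṭ/ at 10 leftward: 9 /e/ → [+RTR]; 8 /d/ transparent; 7 /ḍ/ is itself a trigger — this domain ends here.
Target with no active source: position 4 stays [-emphatic].
[+RTR] positions on the surface: 1 3 7 9 10.

no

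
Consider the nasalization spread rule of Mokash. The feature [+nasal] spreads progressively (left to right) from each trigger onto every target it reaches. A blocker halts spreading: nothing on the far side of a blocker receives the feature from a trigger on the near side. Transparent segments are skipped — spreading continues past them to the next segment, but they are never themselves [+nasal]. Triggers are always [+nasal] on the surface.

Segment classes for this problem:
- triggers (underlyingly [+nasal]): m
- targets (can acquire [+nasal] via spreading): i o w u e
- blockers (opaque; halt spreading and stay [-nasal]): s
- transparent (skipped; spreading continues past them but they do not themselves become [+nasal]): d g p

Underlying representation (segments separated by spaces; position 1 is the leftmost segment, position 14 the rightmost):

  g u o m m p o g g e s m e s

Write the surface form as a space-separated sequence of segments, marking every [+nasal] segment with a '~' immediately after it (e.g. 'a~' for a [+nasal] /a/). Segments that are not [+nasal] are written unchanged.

From /m/ at 4 rightward: 5 /m/ is itself a trigger — this domain ends here.
From /m/ at 5 rightward: 6 /p/ transparent; 7 /o/ → [+nasal]; 8 /g/ transparent; 9 /g/ transparent; 10 /e/ → [+nasal]; 11 /s/ blocks.
From /m/ at 12 rightward: 13 /e/ → [+nasal]; 14 /s/ blocks.
Targets with no active source: positions 2 3 stay [-nasal].
[+nasal] positions on the surface: 4 5 7 10 12 13.

g u o m~ m~ p o~ g g e~ s m~ e~ s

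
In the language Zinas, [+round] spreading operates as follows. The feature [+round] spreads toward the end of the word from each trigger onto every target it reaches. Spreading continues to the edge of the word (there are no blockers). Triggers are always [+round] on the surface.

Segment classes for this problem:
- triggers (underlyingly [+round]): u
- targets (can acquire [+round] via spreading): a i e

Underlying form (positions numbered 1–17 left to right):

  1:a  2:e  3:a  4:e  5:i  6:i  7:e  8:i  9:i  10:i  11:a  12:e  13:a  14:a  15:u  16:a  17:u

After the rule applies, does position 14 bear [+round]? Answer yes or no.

no

From /u/ at 15 rightward: 16 /a/ → [+round]; 17 /u/ is itself a trigger — this domain ends here.
From /u/ at 17 rightward: word edge.
Targets with no active source: positions 1 2 3 4 5 6 7 8 9 10 11 12 13 14 stay [-round].
[+round] positions on the surface: 15 16 17.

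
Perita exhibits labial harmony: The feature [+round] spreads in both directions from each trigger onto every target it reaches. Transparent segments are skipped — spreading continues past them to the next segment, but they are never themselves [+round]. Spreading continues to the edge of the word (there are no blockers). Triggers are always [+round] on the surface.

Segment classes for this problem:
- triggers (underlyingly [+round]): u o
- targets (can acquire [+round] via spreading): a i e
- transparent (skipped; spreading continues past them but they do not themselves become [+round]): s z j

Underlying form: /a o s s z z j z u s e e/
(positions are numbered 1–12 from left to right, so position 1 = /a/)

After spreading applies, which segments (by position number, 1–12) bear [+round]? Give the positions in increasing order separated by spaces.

From /o/ at 2 rightward: 3 /s/ transparent; 4 /s/ transparent; 5 /z/ transparent; 6 /z/ transparent; 7 /j/ transparent; 8 /z/ transparent; 9 /u/ is itself a trigger — this domain ends here.
From /o/ at 2 leftward: 1 /a/ → [+round]; word edge.
From /u/ at 9 rightward: 10 /s/ transparent; 11 /e/ → [+round]; 12 /e/ → [+round]; word edge.
From /u/ at 9 leftward: 8 /z/ transparent; 7 /j/ transparent; 6 /z/ transparent; 5 /z/ transparent; 4 /s/ transparent; 3 /s/ transparent; 2 /o/ is itself a trigger — this domain ends here.

1 2 9 11 12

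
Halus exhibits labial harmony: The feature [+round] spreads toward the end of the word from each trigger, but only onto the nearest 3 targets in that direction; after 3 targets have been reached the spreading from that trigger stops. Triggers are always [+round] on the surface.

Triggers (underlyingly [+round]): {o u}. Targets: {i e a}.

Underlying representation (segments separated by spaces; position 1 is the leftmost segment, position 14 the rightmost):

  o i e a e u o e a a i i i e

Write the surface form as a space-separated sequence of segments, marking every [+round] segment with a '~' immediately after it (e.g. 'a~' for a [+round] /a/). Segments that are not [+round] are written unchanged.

o~ i~ e~ a~ e u~ o~ e~ a~ a~ i i i e

From /o/ at 1 rightward: 2 /i/ → [+round]; 3 /e/ → [+round]; 4 /a/ → [+round]; bound reached.
From /u/ at 6 rightward: 7 /o/ is itself a trigger — this domain ends here.
From /o/ at 7 rightward: 8 /e/ → [+round]; 9 /a/ → [+round]; 10 /a/ → [+round]; bound reached.
Targets with no active source: positions 5 11 12 13 14 stay [-round].
[+round] positions on the surface: 1 2 3 4 6 7 8 9 10.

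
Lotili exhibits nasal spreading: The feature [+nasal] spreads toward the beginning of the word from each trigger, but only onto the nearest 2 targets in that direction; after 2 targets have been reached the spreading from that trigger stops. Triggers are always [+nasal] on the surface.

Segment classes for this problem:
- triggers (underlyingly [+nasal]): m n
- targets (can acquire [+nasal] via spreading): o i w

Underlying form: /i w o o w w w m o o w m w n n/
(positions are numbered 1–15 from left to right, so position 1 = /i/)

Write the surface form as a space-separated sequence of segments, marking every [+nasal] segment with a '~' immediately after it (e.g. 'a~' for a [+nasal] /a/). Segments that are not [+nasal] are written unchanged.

i w o o w w~ w~ m~ o o~ w~ m~ w~ n~ n~

From /m/ at 8 leftward: 7 /w/ → [+nasal]; 6 /w/ → [+nasal]; bound reached.
From /m/ at 12 leftward: 11 /w/ → [+nasal]; 10 /o/ → [+nasal]; bound reached.
From /n/ at 14 leftward: 13 /w/ → [+nasal]; 12 /m/ is itself a trigger — this domain ends here.
From /n/ at 15 leftward: 14 /n/ is itself a trigger — this domain ends here.
Targets with no active source: positions 1 2 3 4 5 9 stay [-nasal].
[+nasal] positions on the surface: 6 7 8 10 11 12 13 14 15.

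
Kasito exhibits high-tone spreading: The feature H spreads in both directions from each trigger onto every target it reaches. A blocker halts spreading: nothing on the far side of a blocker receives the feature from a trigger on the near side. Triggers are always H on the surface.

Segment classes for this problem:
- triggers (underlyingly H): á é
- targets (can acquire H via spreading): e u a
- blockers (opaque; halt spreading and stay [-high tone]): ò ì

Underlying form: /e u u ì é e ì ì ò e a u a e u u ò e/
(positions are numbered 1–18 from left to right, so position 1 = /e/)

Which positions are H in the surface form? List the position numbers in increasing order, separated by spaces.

5 6

From /é/ at 5 rightward: 6 /e/ → H; 7 /ì/ blocks.
From /é/ at 5 leftward: 4 /ì/ blocks.
Targets with no active source: positions 1 2 3 10 11 12 13 14 15 16 18 stay [-high tone].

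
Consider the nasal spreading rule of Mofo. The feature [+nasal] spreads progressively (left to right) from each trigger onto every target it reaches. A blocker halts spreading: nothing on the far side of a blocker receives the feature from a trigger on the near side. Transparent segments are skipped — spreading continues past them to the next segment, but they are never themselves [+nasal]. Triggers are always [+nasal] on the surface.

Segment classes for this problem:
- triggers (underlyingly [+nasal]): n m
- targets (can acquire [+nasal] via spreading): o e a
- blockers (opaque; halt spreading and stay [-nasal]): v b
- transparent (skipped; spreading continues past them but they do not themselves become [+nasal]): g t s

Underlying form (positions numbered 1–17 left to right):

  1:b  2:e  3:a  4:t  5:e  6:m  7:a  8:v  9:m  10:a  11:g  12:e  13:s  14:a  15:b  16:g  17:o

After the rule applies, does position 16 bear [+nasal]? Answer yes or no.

no

From /m/ at 6 rightward: 7 /a/ → [+nasal]; 8 /v/ blocks.
From /m/ at 9 rightward: 10 /a/ → [+nasal]; 11 /g/ transparent; 12 /e/ → [+nasal]; 13 /s/ transparent; 14 /a/ → [+nasal]; 15 /b/ blocks.
Targets with no active source: positions 2 3 5 17 stay [-nasal].
[+nasal] positions on the surface: 6 7 9 10 12 14.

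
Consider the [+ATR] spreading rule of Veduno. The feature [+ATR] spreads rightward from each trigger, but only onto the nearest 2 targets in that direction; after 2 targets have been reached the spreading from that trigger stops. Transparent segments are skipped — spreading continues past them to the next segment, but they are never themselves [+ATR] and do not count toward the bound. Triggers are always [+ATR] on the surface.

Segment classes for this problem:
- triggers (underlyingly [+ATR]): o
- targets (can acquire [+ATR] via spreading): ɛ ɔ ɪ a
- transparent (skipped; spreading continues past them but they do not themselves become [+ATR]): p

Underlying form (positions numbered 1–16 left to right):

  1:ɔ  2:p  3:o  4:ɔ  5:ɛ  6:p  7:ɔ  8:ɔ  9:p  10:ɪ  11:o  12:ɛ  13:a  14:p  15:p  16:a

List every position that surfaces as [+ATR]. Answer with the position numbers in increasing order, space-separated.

From /o/ at 3 rightward: 4 /ɔ/ → [+ATR]; 5 /ɛ/ → [+ATR]; bound reached.
From /o/ at 11 rightward: 12 /ɛ/ → [+ATR]; 13 /a/ → [+ATR]; bound reached.
Targets with no active source: positions 1 7 8 10 16 stay [-ATR].

3 4 5 11 12 13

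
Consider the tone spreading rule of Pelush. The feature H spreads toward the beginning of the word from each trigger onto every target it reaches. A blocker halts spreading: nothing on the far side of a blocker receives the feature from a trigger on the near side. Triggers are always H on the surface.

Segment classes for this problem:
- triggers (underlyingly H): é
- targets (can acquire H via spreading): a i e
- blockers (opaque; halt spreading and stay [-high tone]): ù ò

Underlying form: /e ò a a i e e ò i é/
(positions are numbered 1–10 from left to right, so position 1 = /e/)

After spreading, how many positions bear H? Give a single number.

From /é/ at 10 leftward: 9 /i/ → H; 8 /ò/ blocks.
Targets with no active source: positions 1 3 4 5 6 7 stay [-high tone].
H positions on the surface: 9 10.

2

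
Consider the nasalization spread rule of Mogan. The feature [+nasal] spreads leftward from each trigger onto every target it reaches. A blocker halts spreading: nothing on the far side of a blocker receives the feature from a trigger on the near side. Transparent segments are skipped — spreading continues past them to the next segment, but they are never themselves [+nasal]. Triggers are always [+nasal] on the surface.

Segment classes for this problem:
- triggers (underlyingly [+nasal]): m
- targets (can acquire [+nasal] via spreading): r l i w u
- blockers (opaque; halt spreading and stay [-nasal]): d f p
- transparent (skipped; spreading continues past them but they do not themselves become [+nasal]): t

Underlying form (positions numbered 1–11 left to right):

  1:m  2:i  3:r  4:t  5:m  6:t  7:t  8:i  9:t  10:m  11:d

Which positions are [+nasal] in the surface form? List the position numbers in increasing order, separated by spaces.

1 2 3 5 8 10

From /m/ at 1 leftward: word edge.
From /m/ at 5 leftward: 4 /t/ transparent; 3 /r/ → [+nasal]; 2 /i/ → [+nasal]; 1 /m/ is itself a trigger — this domain ends here.
From /m/ at 10 leftward: 9 /t/ transparent; 8 /i/ → [+nasal]; 7 /t/ transparent; 6 /t/ transparent; 5 /m/ is itself a trigger — this domain ends here.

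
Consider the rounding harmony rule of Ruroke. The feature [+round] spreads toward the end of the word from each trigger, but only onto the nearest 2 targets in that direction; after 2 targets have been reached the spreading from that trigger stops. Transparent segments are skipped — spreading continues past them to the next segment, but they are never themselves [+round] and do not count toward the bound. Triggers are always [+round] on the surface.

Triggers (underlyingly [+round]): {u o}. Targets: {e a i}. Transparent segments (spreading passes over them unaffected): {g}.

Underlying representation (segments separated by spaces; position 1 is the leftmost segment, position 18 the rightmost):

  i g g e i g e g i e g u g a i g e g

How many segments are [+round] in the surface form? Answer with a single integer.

3

From /u/ at 12 rightward: 13 /g/ transparent; 14 /a/ → [+round]; 15 /i/ → [+round]; bound reached.
Targets with no active source: positions 1 4 5 7 9 10 17 stay [-round].
[+round] positions on the surface: 12 14 15.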